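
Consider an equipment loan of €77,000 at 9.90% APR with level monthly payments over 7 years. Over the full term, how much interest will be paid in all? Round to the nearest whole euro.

€30,043

Monthly rate = 9.9%/12 = 0.0082500; payment = 77,000 × 0.0082500 / (1 − (1+0.0082500)^−84) = €1,274.32.
Total paid = 84 × €1,274.32 = €107,042.88; interest = €107,042.88 − €77,000 = €30,042.88.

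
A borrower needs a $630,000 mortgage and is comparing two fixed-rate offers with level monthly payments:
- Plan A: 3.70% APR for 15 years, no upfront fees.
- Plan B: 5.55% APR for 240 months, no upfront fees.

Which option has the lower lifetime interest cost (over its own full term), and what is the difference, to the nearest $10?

Plan A by $222,500

Plan A: monthly rate = 3.7%/12 = 0.0030833; payment = 630,000 × 0.0030833 / (1 − (1+0.0030833)^−180) = $4,565.89.
Total interest on Plan A = 180 × $4,565.89 − $630,000 = $191,860.20.
Plan B: monthly rate = 5.55%/12 = 0.0046250; payment = 630,000 × 0.0046250 / (1 − (1+0.0046250)^−240) = $4,351.50.
Total interest on Plan B = 240 × $4,351.50 − $630,000 = $414,360.00.
Plan A is lower by $222,499.80.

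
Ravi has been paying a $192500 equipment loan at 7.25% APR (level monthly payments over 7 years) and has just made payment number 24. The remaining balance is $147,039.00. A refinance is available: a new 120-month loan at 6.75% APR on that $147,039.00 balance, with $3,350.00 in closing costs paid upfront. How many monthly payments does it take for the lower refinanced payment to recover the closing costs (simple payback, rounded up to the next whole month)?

Current payment = 192,500 × 7.25%/12 / (1 − (1+0.0060417)^−84) = $2,928.92.
Refinanced payment = 147,039.00 × 0.0056250 / (1 − (1+0.0056250)^−120) = $1,688.36.
Monthly savings = $2,928.92 − $1,688.36 = $1,240.56.
Break-even = $3,350.00 / $1,240.56 = 2.70 → 3 months.

3 months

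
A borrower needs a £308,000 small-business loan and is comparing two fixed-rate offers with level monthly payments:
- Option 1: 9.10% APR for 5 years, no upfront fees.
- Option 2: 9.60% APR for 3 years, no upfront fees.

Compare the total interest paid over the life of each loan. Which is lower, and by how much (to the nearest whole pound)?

Option 2 by £28,812

Option 1: at 9.10% the monthly rate is 0.0075833, so the payment is 308,000 × 0.0075833 / (1 − 1.0075833^−60) = £6,408.53.
Total interest on Option 1 = 60 × £6,408.53 − £308,000 = £76,511.80.
Option 2: at 9.60% the monthly rate is 0.0080000, so the payment is 308,000 × 0.0080000 / (1 − 1.0080000^−36) = £9,880.55.
Total interest on Option 2 = 36 × £9,880.55 − £308,000 = £47,699.80.
Option 2 is lower by £28,812.00.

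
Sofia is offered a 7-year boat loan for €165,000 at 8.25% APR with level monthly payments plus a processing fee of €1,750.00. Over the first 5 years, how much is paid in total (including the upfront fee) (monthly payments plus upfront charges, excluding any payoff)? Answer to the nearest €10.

Monthly rate = 8.25%/12 = 0.0068750; payment = 165,000 × 0.0068750 / (1 − (1+0.0068750)^−84) = €2,592.32.
Total outlay = 60 × €2,592.32 + €1,750.00 = €157,289.20.

€157,290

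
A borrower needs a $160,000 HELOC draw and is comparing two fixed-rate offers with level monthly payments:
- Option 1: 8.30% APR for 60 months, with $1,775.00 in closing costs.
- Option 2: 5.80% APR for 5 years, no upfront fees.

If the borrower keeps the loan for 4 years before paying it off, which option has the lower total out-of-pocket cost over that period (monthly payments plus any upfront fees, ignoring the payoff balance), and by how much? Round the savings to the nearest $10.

Option 1: monthly rate = 8.3%/12 = 0.0069167; payment = 160,000 × 0.0069167 / (1 − (1+0.0069167)^−60) = $3,267.24.
Option 2: at 5.80% the monthly rate is 0.0048333, so the payment is 160,000 × 0.0048333 / (1 − 1.0048333^−60) = $3,078.39.
Over 48 months: Option 1 costs 48 × $3,267.24 + $1,775.00 = $158,602.52; Option 2 costs 48 × $3,078.39 = $147,762.72.
Option 2 is cheaper by $158,602.52 − $147,762.72 = $10,839.80.

Option 2 by $10,840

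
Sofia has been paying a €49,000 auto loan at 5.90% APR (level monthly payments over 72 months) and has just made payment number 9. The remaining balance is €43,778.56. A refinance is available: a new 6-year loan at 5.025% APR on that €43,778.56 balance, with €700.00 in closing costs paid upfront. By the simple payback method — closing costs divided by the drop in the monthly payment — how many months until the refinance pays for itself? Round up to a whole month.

7 months

Current payment = 49,000 × 5.9%/12 / (1 − (1+0.0049167)^−72) = €809.76.
Refinanced payment = 43,778.56 × 0.0041875 / (1 − (1+0.0041875)^−72) = €705.56.
Monthly savings = €809.76 − €705.56 = €104.20.
Break-even = €700.00 / €104.20 = 6.72 → 7 months.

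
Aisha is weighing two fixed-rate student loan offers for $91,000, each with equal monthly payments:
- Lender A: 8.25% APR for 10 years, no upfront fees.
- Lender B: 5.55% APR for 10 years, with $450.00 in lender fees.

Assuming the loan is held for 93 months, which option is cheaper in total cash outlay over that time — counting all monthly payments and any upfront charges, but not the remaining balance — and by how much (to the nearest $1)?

Lender B by $11,295

Lender A: at 8.25% the monthly rate is 0.0068750, so the payment is 91,000 × 0.0068750 / (1 − 1.0068750^−120) = $1,116.14.
Lender B: at 5.55% the monthly rate is 0.0046250, so the payment is 91,000 × 0.0046250 / (1 − 1.0046250^−120) = $989.85.
Over 93 months: Lender A costs 93 × $1,116.14 = $103,801.02; Lender B costs 93 × $989.85 + $450.00 = $92,506.05.
Lender B is cheaper by $103,801.02 − $92,506.05 = $11,294.97.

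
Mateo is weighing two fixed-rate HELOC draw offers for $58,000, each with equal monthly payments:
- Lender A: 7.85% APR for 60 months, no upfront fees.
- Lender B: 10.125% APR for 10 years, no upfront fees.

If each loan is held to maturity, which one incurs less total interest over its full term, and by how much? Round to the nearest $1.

Lender A by $22,147

Lender A: at 7.85% the monthly rate is 0.0065417, so the payment is 58,000 × 0.0065417 / (1 − 1.0065417^−60) = $1,171.87.
Total interest on Lender A = 60 × $1,171.87 − $58,000 = $12,312.20.
Lender B: at 10.125% the monthly rate is 0.0084375, so the payment is 58,000 × 0.0084375 / (1 − 1.0084375^−120) = $770.49.
Total interest on Lender B = 120 × $770.49 − $58,000 = $34,458.80.
Lender A is lower by $22,146.60.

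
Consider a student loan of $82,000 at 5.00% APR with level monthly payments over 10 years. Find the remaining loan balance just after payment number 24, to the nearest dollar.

With monthly rate i = 5%/12 = 0.0041667, the balance after k of n payments is P · [(1+i)^n − (1+i)^k] / [(1+i)^n − 1].
(1+0.0041667)^120 = 1.64700950 and (1+0.0041667)^24 = 1.10494134, so the balance is 82,000 × (1.64700950 − 1.10494134) / (1.64700950 − 1) = $68,700.06.

$68,700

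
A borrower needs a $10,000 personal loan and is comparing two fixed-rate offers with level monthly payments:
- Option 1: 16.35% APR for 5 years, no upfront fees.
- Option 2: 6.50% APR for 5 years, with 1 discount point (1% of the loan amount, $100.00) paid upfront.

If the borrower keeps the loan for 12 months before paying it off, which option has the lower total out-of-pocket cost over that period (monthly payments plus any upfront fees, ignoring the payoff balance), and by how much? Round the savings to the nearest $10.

Option 2 by $490

Option 1: monthly rate = 16.35%/12 = 0.0136250; payment = 10,000 × 0.0136250 / (1 − (1+0.0136250)^−60) = $245.04.
Option 2: monthly rate = 6.5%/12 = 0.0054167; payment = 10,000 × 0.0054167 / (1 − (1+0.0054167)^−60) = $195.66.
Over 12 months: Option 1 costs 12 × $245.04 = $2,940.48; Option 2 costs 12 × $195.66 + $100.00 = $2,447.92.
Option 2 is cheaper by $2,940.48 − $2,447.92 = $492.56.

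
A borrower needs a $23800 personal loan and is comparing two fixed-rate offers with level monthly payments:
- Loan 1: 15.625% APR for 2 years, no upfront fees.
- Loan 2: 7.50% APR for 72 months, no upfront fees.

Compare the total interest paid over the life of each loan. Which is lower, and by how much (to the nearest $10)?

Loan 1 by $1,760

Loan 1: at 15.625% the monthly rate is 0.0130208, so the payment is 23,800 × 0.0130208 / (1 − 1.0130208^−24) = $1,161.06.
Total interest on Loan 1 = 24 × $1,161.06 − $23,800 = $4,065.44.
Loan 2: at 7.50% the monthly rate is 0.0062500, so the payment is 23,800 × 0.0062500 / (1 − 1.0062500^−72) = $411.50.
Total interest on Loan 2 = 72 × $411.50 − $23,800 = $5,828.00.
Loan 1 is lower by $1,762.56.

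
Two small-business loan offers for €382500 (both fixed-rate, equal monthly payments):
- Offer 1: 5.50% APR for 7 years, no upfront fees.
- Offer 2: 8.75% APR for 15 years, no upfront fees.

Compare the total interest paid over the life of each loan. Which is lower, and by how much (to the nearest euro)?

Offer 1 by €226,411

Offer 1: at 5.50% the monthly rate is 0.0045833, so the payment is 382,500 × 0.0045833 / (1 − 1.0045833^−84) = €5,496.54.
Total interest on Offer 1 = 84 × €5,496.54 − €382,500 = €79,209.36.
Offer 2: monthly rate = 8.75%/12 = 0.0072917; payment = 382,500 × 0.0072917 / (1 − (1+0.0072917)^−180) = €3,822.89.
Total interest on Offer 2 = 180 × €3,822.89 − €382,500 = €305,620.20.
Offer 1 is lower by €226,410.84.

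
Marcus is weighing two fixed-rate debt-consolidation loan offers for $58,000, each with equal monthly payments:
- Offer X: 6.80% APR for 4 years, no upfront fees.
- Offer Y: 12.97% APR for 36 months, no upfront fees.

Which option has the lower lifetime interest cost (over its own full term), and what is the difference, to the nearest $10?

Offer X: at 6.80% the monthly rate is 0.0056667, so the payment is 58,000 × 0.0056667 / (1 − 1.0056667^−48) = $1,383.51.
Total interest on Offer X = 48 × $1,383.51 − $58,000 = $8,408.48.
Offer Y: monthly rate = 12.97%/12 = 0.0108083; payment = 58,000 × 0.0108083 / (1 − (1+0.0108083)^−36) = $1,953.41.
Total interest on Offer Y = 36 × $1,953.41 − $58,000 = $12,322.76.
Offer X is lower by $3,914.28.

Offer X by $3,910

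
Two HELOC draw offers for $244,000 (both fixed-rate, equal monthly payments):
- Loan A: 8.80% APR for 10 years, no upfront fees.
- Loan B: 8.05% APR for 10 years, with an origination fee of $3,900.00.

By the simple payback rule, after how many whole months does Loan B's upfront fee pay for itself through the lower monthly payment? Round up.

40 months

Loan A: monthly rate = 8.8%/12 = 0.0073333; payment = 244,000 × 0.0073333 / (1 − (1+0.0073333)^−120) = $3,064.54.
Loan B: at 8.05% the monthly rate is 0.0067083, so the payment is 244,000 × 0.0067083 / (1 − 1.0067083^−120) = $2,966.84.
Monthly savings = $3,064.54 − $2,966.84 = $97.70.
Break-even = $3,900.00 / $97.70 = 39.92 → 40 months.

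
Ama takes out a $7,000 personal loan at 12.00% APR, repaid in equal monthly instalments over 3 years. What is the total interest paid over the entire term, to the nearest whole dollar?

$1,370

Monthly rate = 12%/12 = 0.0100000; payment = 7,000 × 0.0100000 / (1 − (1+0.0100000)^−36) = $232.50.
Total paid = 36 × $232.50 = $8,370.00; interest = $8,370.00 − $7,000 = $1,370.00.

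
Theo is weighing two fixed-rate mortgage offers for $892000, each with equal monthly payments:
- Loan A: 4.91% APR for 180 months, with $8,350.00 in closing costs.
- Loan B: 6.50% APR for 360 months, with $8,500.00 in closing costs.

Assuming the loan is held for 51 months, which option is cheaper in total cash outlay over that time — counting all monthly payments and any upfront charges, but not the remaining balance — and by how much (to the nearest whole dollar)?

Loan B by $69,928

Loan A: at 4.91% the monthly rate is 0.0040917, so the payment is 892,000 × 0.0040917 / (1 − 1.0040917^−180) = $7,012.13.
Loan B: at 6.50% the monthly rate is 0.0054167, so the payment is 892,000 × 0.0054167 / (1 − 1.0054167^−360) = $5,638.05.
Over 51 months: Loan A costs 51 × $7,012.13 + $8,350.00 = $365,968.63; Loan B costs 51 × $5,638.05 + $8,500.00 = $296,040.55.
Loan B is cheaper by $365,968.63 − $296,040.55 = $69,928.08.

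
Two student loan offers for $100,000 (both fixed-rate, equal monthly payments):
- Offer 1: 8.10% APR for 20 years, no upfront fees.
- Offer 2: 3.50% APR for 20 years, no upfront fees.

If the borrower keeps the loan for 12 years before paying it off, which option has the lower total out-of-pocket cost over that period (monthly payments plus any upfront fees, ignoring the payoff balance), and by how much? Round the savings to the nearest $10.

Offer 1: at 8.10% the monthly rate is 0.0067500, so the payment is 100,000 × 0.0067500 / (1 − 1.0067500^−240) = $842.67.
Offer 2: at 3.50% the monthly rate is 0.0029167, so the payment is 100,000 × 0.0029167 / (1 − 1.0029167^−240) = $579.96.
Over 144 months: Offer 1 costs 144 × $842.67 = $121,344.48; Offer 2 costs 144 × $579.96 = $83,514.24.
Offer 2 is cheaper by $121,344.48 − $83,514.24 = $37,830.24.

Offer 2 by $37,830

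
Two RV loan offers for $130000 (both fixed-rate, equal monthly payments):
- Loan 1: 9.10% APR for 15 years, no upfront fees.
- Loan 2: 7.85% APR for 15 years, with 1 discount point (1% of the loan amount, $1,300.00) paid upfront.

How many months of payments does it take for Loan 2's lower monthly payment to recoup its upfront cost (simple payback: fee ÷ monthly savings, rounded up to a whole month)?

14 months

Loan 1: at 9.10% the monthly rate is 0.0075833, so the payment is 130,000 × 0.0075833 / (1 − 1.0075833^−180) = $1,326.29.
Loan 2: at 7.85% the monthly rate is 0.0065417, so the payment is 130,000 × 0.0065417 / (1 − 1.0065417^−180) = $1,231.12.
Monthly savings = $1,326.29 − $1,231.12 = $95.17.
Break-even = $1,300.00 / $95.17 = 13.66 → 14 months.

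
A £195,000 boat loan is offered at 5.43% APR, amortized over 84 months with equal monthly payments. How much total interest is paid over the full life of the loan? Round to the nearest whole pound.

At 5.43% the monthly rate is 0.0045250, so the payment is 195,000 × 0.0045250 / (1 − 1.0045250^−84) = £2,795.68.
Total paid = 84 × £2,795.68 = £234,837.12; interest = £234,837.12 − £195,000 = £39,837.12.

£39,837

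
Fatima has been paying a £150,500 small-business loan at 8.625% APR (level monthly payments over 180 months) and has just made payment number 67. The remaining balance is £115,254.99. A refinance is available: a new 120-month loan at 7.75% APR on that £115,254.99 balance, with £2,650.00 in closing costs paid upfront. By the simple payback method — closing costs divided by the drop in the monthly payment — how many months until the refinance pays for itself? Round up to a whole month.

Current payment = 150,500 × 8.625%/12 / (1 − (1+0.0071875)^−180) = £1,493.08.
Refinanced payment = 115,254.99 × 0.0064583 / (1 − (1+0.0064583)^−120) = £1,383.18.
Monthly savings = £1,493.08 − £1,383.18 = £109.90.
Break-even = £2,650.00 / £109.90 = 24.11 → 25 months.

25 months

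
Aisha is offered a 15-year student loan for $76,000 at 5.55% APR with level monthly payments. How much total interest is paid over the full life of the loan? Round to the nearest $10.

$36,140

Monthly rate = 5.55%/12 = 0.0046250; payment = 76,000 × 0.0046250 / (1 − (1+0.0046250)^−180) = $623.00.
Total paid = 180 × $623.00 = $112,140.00; interest = $112,140.00 − $76,000 = $36,140.00.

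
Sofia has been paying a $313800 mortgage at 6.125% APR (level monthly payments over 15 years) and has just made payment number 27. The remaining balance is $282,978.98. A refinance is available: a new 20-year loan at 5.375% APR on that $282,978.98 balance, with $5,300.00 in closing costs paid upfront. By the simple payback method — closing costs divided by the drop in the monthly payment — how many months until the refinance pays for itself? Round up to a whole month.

Current payment = 313,800 × 6.125%/12 / (1 − (1+0.0051042)^−180) = $2,669.26.
Refinanced payment = 282,978.98 × 0.0044792 / (1 − (1+0.0044792)^−240) = $1,926.65.
Monthly savings = $2,669.26 − $1,926.65 = $742.61.
Break-even = $5,300.00 / $742.61 = 7.14 → 8 months.

8 months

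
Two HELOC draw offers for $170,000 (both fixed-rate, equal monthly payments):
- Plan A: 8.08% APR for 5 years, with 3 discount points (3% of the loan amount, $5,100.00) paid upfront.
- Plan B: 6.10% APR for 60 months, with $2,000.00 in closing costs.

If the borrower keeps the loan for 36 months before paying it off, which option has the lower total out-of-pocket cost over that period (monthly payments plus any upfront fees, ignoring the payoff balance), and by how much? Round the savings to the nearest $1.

Plan A: at 8.08% the monthly rate is 0.0067333, so the payment is 170,000 × 0.0067333 / (1 − 1.0067333^−60) = $3,453.50.
Plan B: at 6.10% the monthly rate is 0.0050833, so the payment is 170,000 × 0.0050833 / (1 − 1.0050833^−60) = $3,294.49.
Over 36 months: Plan A costs 36 × $3,453.50 + $5,100.00 = $129,426.00; Plan B costs 36 × $3,294.49 + $2,000.00 = $120,601.64.
Plan B is cheaper by $129,426.00 − $120,601.64 = $8,824.36.

Plan B by $8,824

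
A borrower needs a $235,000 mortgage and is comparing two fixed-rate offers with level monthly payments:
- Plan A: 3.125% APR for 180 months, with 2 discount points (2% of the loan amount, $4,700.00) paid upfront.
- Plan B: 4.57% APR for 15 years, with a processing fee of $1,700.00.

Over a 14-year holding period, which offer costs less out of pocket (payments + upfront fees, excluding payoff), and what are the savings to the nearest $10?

Plan A by $25,410

Plan A: monthly rate = 3.125%/12 = 0.0026042; payment = 235,000 × 0.0026042 / (1 − (1+0.0026042)^−180) = $1,637.03.
Plan B: at 4.57% the monthly rate is 0.0038083, so the payment is 235,000 × 0.0038083 / (1 − 1.0038083^−180) = $1,806.15.
Over 168 months: Plan A costs 168 × $1,637.03 + $4,700.00 = $279,721.04; Plan B costs 168 × $1,806.15 + $1,700.00 = $305,133.20.
Plan A is cheaper by $305,133.20 − $279,721.04 = $25,412.16.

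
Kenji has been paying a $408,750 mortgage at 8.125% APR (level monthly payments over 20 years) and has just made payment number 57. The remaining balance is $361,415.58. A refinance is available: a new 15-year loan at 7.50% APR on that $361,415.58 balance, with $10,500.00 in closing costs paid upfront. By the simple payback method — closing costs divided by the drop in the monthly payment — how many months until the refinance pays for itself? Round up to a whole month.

105 months

Current payment = 408,750 × 8.125%/12 / (1 − (1+0.0067708)^−240) = $3,450.82.
Refinanced payment = 361,415.58 × 0.0062500 / (1 − (1+0.0062500)^−180) = $3,350.37.
Monthly savings = $3,450.82 − $3,350.37 = $100.45.
Break-even = $10,500.00 / $100.45 = 104.53 → 105 months.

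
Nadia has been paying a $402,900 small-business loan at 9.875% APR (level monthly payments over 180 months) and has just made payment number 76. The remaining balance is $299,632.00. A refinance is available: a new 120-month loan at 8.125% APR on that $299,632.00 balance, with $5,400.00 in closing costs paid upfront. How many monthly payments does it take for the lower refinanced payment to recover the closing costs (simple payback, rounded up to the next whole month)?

9 months

Current payment = 402,900 × 9.875%/12 / (1 − (1+0.0082292)^−180) = $4,298.83.
Refinanced payment = 299,632.00 × 0.0067708 / (1 − (1+0.0067708)^−120) = $3,655.18.
Monthly savings = $4,298.83 − $3,655.18 = $643.65.
Break-even = $5,400.00 / $643.65 = 8.39 → 9 months.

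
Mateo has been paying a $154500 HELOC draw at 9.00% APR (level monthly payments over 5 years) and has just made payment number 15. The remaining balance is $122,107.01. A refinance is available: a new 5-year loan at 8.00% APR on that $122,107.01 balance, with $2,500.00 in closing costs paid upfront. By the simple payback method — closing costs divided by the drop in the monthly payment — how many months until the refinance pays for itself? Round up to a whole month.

Current payment = 154,500 × 9%/12 / (1 − (1+0.0075000)^−60) = $3,207.17.
Refinanced payment = 122,107.01 × 0.0066667 / (1 − (1+0.0066667)^−60) = $2,475.89.
Monthly savings = $3,207.17 − $2,475.89 = $731.28.
Break-even = $2,500.00 / $731.28 = 3.42 → 4 months.

4 months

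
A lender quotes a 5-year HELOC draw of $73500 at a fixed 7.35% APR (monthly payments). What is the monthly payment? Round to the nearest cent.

Monthly rate = 7.35%/12 = 0.0061250; payment = 73,500 × 0.0061250 / (1 − (1+0.0061250)^−60) = $1,467.56.

$1,467.56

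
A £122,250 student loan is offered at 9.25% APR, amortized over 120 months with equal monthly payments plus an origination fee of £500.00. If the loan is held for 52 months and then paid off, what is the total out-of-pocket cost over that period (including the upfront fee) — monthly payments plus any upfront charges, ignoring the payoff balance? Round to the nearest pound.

Monthly rate = 9.25%/12 = 0.0077083; payment = 122,250 × 0.0077083 / (1 − (1+0.0077083)^−120) = £1,565.20.
Total outlay = 52 × £1,565.20 + £500.00 = £81,890.40.

£81,890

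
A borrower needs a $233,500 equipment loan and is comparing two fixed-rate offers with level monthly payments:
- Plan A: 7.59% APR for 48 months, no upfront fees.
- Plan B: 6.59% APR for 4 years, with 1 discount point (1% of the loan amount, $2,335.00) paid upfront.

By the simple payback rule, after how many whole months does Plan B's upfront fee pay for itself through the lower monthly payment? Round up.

Plan A: at 7.59% the monthly rate is 0.0063250, so the payment is 233,500 × 0.0063250 / (1 − 1.0063250^−48) = $5,655.59.
Plan B: at 6.59% the monthly rate is 0.0054917, so the payment is 233,500 × 0.0054917 / (1 − 1.0054917^−48) = $5,547.14.
Monthly savings = $5,655.59 − $5,547.14 = $108.45.
Break-even = $2,335.00 / $108.45 = 21.53 → 22 months.

22 months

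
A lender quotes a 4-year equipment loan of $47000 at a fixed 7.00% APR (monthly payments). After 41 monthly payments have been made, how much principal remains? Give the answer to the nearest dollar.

With monthly rate i = 7%/12 = 0.0058333, the balance after k of n payments is P · [(1+i)^n − (1+i)^k] / [(1+i)^n − 1].
(1+0.0058333)^48 = 1.32205388 and (1+0.0058333)^41 = 1.26930791, so the balance is 47,000 × (1.32205388 − 1.26930791) / (1.32205388 − 1) = $7,697.66.

$7,698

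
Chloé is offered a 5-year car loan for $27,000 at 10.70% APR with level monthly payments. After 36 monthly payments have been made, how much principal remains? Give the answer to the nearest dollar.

With monthly rate i = 10.7%/12 = 0.0089167, the balance after k of n payments is P · [(1+i)^n − (1+i)^k] / [(1+i)^n − 1].
(1+0.0089167)^60 = 1.70340447 and (1+0.0089167)^36 = 1.37654581, so the balance is 27,000 × (1.70340447 − 1.37654581) / (1.70340447 − 1) = $12,546.39.

$12,546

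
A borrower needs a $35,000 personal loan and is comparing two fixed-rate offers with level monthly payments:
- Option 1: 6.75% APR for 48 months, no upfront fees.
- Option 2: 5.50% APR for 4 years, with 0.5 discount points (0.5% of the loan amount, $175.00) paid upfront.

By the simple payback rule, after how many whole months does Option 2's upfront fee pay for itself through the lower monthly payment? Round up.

Option 1: monthly rate = 6.75%/12 = 0.0056250; payment = 35,000 × 0.0056250 / (1 − (1+0.0056250)^−48) = $834.06.
Option 2: monthly rate = 5.5%/12 = 0.0045833; payment = 35,000 × 0.0045833 / (1 − (1+0.0045833)^−48) = $813.98.
Monthly savings = $834.06 − $813.98 = $20.08.
Break-even = $175.00 / $20.08 = 8.72 → 9 months.

9 months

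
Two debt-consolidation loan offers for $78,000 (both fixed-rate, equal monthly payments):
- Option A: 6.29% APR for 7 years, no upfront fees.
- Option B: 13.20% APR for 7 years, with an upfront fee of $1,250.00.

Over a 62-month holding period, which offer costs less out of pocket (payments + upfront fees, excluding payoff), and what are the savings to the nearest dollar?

Option A: monthly rate = 6.29%/12 = 0.0052417; payment = 78,000 × 0.0052417 / (1 − (1+0.0052417)^−84) = $1,150.34.
Option B: at 13.20% the monthly rate is 0.0110000, so the payment is 78,000 × 0.0110000 / (1 − 1.0110000^−84) = $1,427.47.
Over 62 months: Option A costs 62 × $1,150.34 = $71,321.08; Option B costs 62 × $1,427.47 + $1,250.00 = $89,753.14.
Option A is cheaper by $89,753.14 − $71,321.08 = $18,432.06.

Option A by $18,432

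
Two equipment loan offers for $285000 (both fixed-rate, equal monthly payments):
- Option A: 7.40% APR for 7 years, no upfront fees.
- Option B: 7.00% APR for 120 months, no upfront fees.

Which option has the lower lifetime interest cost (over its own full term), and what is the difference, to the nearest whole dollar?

Option A by $31,073

Option A: at 7.40% the monthly rate is 0.0061667, so the payment is 285,000 × 0.0061667 / (1 − 1.0061667^−84) = $4,357.36.
Total interest on Option A = 84 × $4,357.36 − $285,000 = $81,018.24.
Option B: at 7.00% the monthly rate is 0.0058333, so the payment is 285,000 × 0.0058333 / (1 − 1.0058333^−120) = $3,309.09.
Total interest on Option B = 120 × $3,309.09 − $285,000 = $112,090.80.
Option A is lower by $31,072.56.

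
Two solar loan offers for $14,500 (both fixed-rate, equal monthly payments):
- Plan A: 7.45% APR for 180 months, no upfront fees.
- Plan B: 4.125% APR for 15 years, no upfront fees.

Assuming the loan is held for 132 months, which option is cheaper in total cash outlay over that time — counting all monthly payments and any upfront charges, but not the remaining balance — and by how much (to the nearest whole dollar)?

Plan A: at 7.45% the monthly rate is 0.0062083, so the payment is 14,500 × 0.0062083 / (1 − 1.0062083^−180) = $134.01.
Plan B: monthly rate = 4.125%/12 = 0.0034375; payment = 14,500 × 0.0034375 / (1 − (1+0.0034375)^−180) = $108.17.
Over 132 months: Plan A costs 132 × $134.01 = $17,689.32; Plan B costs 132 × $108.17 = $14,278.44.
Plan B is cheaper by $17,689.32 − $14,278.44 = $3,410.88.

Plan B by $3,411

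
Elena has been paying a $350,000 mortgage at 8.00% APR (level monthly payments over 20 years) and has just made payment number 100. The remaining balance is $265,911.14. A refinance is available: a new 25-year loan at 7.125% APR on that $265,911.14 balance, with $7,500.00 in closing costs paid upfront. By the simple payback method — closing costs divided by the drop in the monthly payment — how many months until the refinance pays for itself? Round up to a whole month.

Current payment = 350,000 × 8%/12 / (1 − (1+0.0066667)^−240) = $2,927.54.
Refinanced payment = 265,911.14 × 0.0059375 / (1 − (1+0.0059375)^−300) = $1,900.66.
Monthly savings = $2,927.54 − $1,900.66 = $1,026.88.
Break-even = $7,500.00 / $1,026.88 = 7.30 → 8 months.

8 months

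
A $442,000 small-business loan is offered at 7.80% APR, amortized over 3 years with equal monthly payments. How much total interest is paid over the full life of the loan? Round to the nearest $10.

$55,160

At 7.80% the monthly rate is 0.0065000, so the payment is 442,000 × 0.0065000 / (1 − 1.0065000^−36) = $13,809.93.
Total paid = 36 × $13,809.93 = $497,157.48; interest = $497,157.48 − $442,000 = $55,157.48.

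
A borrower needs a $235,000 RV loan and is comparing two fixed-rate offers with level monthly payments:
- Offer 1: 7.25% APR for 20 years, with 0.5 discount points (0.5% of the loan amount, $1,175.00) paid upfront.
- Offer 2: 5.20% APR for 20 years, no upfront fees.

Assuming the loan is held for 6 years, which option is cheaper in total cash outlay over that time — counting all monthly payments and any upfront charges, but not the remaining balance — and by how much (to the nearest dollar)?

Offer 1: monthly rate = 7.25%/12 = 0.0060417; payment = 235,000 × 0.0060417 / (1 − (1+0.0060417)^−240) = $1,857.38.
Offer 2: at 5.20% the monthly rate is 0.0043333, so the payment is 235,000 × 0.0043333 / (1 − 1.0043333^−240) = $1,576.98.
Over 72 months: Offer 1 costs 72 × $1,857.38 + $1,175.00 = $134,906.36; Offer 2 costs 72 × $1,576.98 = $113,542.56.
Offer 2 is cheaper by $134,906.36 − $113,542.56 = $21,363.80.

Offer 2 by $21,364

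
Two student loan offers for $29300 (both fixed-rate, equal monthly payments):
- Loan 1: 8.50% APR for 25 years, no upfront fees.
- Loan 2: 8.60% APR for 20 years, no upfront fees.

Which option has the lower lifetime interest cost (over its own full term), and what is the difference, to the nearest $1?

Loan 2 by $9,308

Loan 1: monthly rate = 8.5%/12 = 0.0070833; payment = 29,300 × 0.0070833 / (1 − (1+0.0070833)^−300) = $235.93.
Total interest on Loan 1 = 300 × $235.93 − $29,300 = $41,479.00.
Loan 2: at 8.60% the monthly rate is 0.0071667, so the payment is 29,300 × 0.0071667 / (1 − 1.0071667^−240) = $256.13.
Total interest on Loan 2 = 240 × $256.13 − $29,300 = $32,171.20.
Loan 2 is lower by $9,307.80.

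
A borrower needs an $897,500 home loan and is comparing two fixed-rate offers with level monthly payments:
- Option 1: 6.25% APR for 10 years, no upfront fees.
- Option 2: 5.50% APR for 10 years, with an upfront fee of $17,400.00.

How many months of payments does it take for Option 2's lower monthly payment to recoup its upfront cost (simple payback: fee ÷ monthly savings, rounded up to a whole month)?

52 months

Option 1: monthly rate = 6.25%/12 = 0.0052083; payment = 897,500 × 0.0052083 / (1 − (1+0.0052083)^−120) = $10,077.14.
Option 2: monthly rate = 5.5%/12 = 0.0045833; payment = 897,500 × 0.0045833 / (1 − (1+0.0045833)^−120) = $9,740.23.
Monthly savings = $10,077.14 − $9,740.23 = $336.91.
Break-even = $17,400.00 / $336.91 = 51.65 → 52 months.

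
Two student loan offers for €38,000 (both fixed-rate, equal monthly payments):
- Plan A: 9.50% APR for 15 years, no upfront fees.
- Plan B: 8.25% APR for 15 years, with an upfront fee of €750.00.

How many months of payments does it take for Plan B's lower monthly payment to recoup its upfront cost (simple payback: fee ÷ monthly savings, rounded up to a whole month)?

Plan A: at 9.50% the monthly rate is 0.0079167, so the payment is 38,000 × 0.0079167 / (1 − 1.0079167^−180) = €396.81.
Plan B: at 8.25% the monthly rate is 0.0068750, so the payment is 38,000 × 0.0068750 / (1 − 1.0068750^−180) = €368.65.
Monthly savings = €396.81 − €368.65 = €28.16.
Break-even = €750.00 / €28.16 = 26.63 → 27 months.

27 months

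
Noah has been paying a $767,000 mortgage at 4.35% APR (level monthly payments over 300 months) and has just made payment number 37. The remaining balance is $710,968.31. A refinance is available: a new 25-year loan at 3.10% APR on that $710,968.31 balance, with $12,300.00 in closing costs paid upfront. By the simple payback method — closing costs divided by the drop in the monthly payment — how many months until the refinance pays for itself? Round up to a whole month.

16 months

Current payment = 767,000 × 4.35%/12 / (1 − (1+0.0036250)^−300) = $4,198.20.
Refinanced payment = 710,968.31 × 0.0025833 / (1 − (1+0.0025833)^−300) = $3,408.59.
Monthly savings = $4,198.20 − $3,408.59 = $789.61.
Break-even = $12,300.00 / $789.61 = 15.58 → 16 months.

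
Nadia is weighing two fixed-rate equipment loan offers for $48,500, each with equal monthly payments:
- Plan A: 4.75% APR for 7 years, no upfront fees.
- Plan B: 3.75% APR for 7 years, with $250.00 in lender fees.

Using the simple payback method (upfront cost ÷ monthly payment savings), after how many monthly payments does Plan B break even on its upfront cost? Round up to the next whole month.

12 months

Plan A: monthly rate = 4.75%/12 = 0.0039583; payment = 48,500 × 0.0039583 / (1 − (1+0.0039583)^−84) = $679.81.
Plan B: at 3.75% the monthly rate is 0.0031250, so the payment is 48,500 × 0.0031250 / (1 − 1.0031250^−84) = $657.37.
Monthly savings = $679.81 − $657.37 = $22.44.
Break-even = $250.00 / $22.44 = 11.14 → 12 months.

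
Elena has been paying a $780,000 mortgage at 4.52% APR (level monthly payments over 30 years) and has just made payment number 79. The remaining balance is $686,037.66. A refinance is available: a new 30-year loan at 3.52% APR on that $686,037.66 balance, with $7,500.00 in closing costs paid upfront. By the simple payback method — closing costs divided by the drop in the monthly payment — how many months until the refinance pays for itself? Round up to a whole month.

Current payment = 780,000 × 4.52%/12 / (1 − (1+0.0037667)^−360) = $3,961.42.
Refinanced payment = 686,037.66 × 0.0029333 / (1 − (1+0.0029333)^−360) = $3,088.28.
Monthly savings = $3,961.42 − $3,088.28 = $873.14.
Break-even = $7,500.00 / $873.14 = 8.59 → 9 months.

9 months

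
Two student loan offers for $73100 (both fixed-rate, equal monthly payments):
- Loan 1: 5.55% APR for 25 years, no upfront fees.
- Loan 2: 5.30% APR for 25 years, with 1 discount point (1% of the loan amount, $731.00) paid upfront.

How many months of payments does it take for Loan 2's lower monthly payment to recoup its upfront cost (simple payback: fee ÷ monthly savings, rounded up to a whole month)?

68 months

Loan 1: at 5.55% the monthly rate is 0.0046250, so the payment is 73,100 × 0.0046250 / (1 − 1.0046250^−300) = $451.08.
Loan 2: at 5.30% the monthly rate is 0.0044167, so the payment is 73,100 × 0.0044167 / (1 − 1.0044167^−300) = $440.21.
Monthly savings = $451.08 − $440.21 = $10.87.
Break-even = $731.00 / $10.87 = 67.25 → 68 months.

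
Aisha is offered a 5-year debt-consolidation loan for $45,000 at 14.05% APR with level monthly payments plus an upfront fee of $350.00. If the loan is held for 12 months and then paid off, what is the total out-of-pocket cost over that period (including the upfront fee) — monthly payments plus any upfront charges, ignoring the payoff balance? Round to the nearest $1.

$12,929

Monthly rate = 14.05%/12 = 0.0117083; payment = 45,000 × 0.0117083 / (1 − (1+0.0117083)^−60) = $1,048.24.
Total outlay = 12 × $1,048.24 + $350.00 = $12,928.88.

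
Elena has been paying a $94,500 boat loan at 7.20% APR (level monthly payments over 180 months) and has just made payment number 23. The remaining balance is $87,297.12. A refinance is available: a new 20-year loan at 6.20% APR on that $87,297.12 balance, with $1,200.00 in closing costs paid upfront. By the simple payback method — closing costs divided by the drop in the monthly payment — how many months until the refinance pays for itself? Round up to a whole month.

Current payment = 94,500 × 7.2%/12 / (1 − (1+0.0060000)^−180) = $859.99.
Refinanced payment = 87,297.12 × 0.0051667 / (1 − (1+0.0051667)^−240) = $635.54.
Monthly savings = $859.99 − $635.54 = $224.45.
Break-even = $1,200.00 / $224.45 = 5.35 → 6 months.

6 months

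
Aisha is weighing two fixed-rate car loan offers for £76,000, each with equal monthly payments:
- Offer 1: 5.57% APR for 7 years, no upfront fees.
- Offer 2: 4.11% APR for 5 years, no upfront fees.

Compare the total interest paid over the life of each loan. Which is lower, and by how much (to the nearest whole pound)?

Offer 1: at 5.57% the monthly rate is 0.0046417, so the payment is 76,000 × 0.0046417 / (1 − 1.0046417^−84) = £1,094.65.
Total interest on Offer 1 = 84 × £1,094.65 − £76,000 = £15,950.60.
Offer 2: monthly rate = 4.11%/12 = 0.0034250; payment = 76,000 × 0.0034250 / (1 − (1+0.0034250)^−60) = £1,403.43.
Total interest on Offer 2 = 60 × £1,403.43 − £76,000 = £8,205.80.
Offer 2 is lower by £7,744.80.

Offer 2 by £7,745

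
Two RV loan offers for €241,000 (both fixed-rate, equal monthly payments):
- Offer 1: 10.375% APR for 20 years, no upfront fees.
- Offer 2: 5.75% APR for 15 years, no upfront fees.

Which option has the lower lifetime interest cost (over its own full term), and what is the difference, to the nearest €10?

Offer 1: monthly rate = 10.375%/12 = 0.0086458; payment = 241,000 × 0.0086458 / (1 − (1+0.0086458)^−240) = €2,385.89.
Total interest on Offer 1 = 240 × €2,385.89 − €241,000 = €331,613.60.
Offer 2: monthly rate = 5.75%/12 = 0.0047917; payment = 241,000 × 0.0047917 / (1 − (1+0.0047917)^−180) = €2,001.29.
Total interest on Offer 2 = 180 × €2,001.29 − €241,000 = €119,232.20.
Offer 2 is lower by €212,381.40.

Offer 2 by €212,380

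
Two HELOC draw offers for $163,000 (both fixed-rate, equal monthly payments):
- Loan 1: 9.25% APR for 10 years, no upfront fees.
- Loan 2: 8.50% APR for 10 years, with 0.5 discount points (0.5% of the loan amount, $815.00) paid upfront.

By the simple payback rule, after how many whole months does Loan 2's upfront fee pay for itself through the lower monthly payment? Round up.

13 months

Loan 1: at 9.25% the monthly rate is 0.0077083, so the payment is 163,000 × 0.0077083 / (1 − 1.0077083^−120) = $2,086.93.
Loan 2: monthly rate = 8.5%/12 = 0.0070833; payment = 163,000 × 0.0070833 / (1 − (1+0.0070833)^−120) = $2,020.97.
Monthly savings = $2,086.93 − $2,020.97 = $65.96.
Break-even = $815.00 / $65.96 = 12.36 → 13 months.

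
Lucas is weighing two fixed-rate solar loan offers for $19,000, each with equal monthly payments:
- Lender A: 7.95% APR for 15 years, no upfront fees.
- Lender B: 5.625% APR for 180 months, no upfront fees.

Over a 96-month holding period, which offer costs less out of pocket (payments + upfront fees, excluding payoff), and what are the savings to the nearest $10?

Lender B by $2,350

Lender A: monthly rate = 7.95%/12 = 0.0066250; payment = 19,000 × 0.0066250 / (1 − (1+0.0066250)^−180) = $181.03.
Lender B: at 5.625% the monthly rate is 0.0046875, so the payment is 19,000 × 0.0046875 / (1 − 1.0046875^−180) = $156.51.
Over 96 months: Lender A costs 96 × $181.03 = $17,378.88; Lender B costs 96 × $156.51 = $15,024.96.
Lender B is cheaper by $17,378.88 − $15,024.96 = $2,353.92.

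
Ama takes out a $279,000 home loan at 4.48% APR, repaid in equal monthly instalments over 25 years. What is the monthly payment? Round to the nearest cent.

Monthly rate = 4.48%/12 = 0.0037333; payment = 279,000 × 0.0037333 / (1 − (1+0.0037333)^−300) = $1,547.61.

$1,547.61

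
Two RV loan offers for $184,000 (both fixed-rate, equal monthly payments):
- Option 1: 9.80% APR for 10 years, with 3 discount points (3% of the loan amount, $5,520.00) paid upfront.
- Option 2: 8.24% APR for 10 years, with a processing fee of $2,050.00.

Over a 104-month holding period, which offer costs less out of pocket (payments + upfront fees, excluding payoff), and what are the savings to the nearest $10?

Option 2 by $19,630

Option 1: at 9.80% the monthly rate is 0.0081667, so the payment is 184,000 × 0.0081667 / (1 − 1.0081667^−120) = $2,411.24.
Option 2: at 8.24% the monthly rate is 0.0068667, so the payment is 184,000 × 0.0068667 / (1 − 1.0068667^−120) = $2,255.83.
Over 104 months: Option 1 costs 104 × $2,411.24 + $5,520.00 = $256,288.96; Option 2 costs 104 × $2,255.83 + $2,050.00 = $236,656.32.
Option 2 is cheaper by $256,288.96 − $236,656.32 = $19,632.64.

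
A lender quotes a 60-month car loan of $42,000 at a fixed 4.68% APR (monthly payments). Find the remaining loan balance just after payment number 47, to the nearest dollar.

With monthly rate i = 4.68%/12 = 0.0039000, the balance after k of n payments is P · [(1+i)^n − (1+i)^k] / [(1+i)^n − 1].
(1+0.0039000)^60 = 1.26306952 and (1+0.0039000)^47 = 1.20074655, so the balance is 42,000 × (1.26306952 − 1.20074655) / (1.26306952 − 1) = $9,950.09.

$9,950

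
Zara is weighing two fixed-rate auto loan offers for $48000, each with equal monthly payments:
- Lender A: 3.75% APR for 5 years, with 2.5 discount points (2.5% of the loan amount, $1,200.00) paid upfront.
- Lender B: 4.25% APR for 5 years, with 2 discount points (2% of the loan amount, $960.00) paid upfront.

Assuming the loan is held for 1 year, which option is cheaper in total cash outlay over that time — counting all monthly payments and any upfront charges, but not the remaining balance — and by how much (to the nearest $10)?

Lender B by $110

Lender A: monthly rate = 3.75%/12 = 0.0031250; payment = 48,000 × 0.0031250 / (1 − (1+0.0031250)^−60) = $878.59.
Lender B: monthly rate = 4.25%/12 = 0.0035417; payment = 48,000 × 0.0035417 / (1 − (1+0.0035417)^−60) = $889.42.
Over 12 months: Lender A costs 12 × $878.59 + $1,200.00 = $11,743.08; Lender B costs 12 × $889.42 + $960.00 = $11,633.04.
Lender B is cheaper by $11,743.08 − $11,633.04 = $110.04.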